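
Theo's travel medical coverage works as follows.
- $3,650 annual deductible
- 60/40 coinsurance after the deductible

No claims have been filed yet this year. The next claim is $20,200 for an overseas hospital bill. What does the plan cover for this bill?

Deductible not yet touched, so the first $3,650 of the bill goes to the deductible.
That leaves $20,200 − $3,650 = $16,550 for coinsurance.
Traveler's 40% share of $16,550 is $6,620.
That puts the traveler's cost at $3,650 + $6,620 = $10,270.
Insurer pays the balance: $20,200 − $10,270 = $9,930.

$9,930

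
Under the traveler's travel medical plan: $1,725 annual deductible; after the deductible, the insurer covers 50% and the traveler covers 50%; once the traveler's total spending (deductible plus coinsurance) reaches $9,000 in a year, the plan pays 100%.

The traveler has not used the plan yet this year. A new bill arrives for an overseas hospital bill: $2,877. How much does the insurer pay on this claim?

$576

Deductible not yet touched, so the first $1,725 of the bill goes to the deductible.
After the $1,725 deductible portion, $2,877 − $1,725 = $1,152 is subject to coinsurance.
Coinsurance: $1,152 × 50% = $576.
That puts the traveler's cost at $1,725 + $576 = $2,301 before any cap.
Cumulative spending $0 + $2,301 = $2,301 stays under the $9,000 maximum.
Insurer pays the balance: $2,877 − $2,301 = $576.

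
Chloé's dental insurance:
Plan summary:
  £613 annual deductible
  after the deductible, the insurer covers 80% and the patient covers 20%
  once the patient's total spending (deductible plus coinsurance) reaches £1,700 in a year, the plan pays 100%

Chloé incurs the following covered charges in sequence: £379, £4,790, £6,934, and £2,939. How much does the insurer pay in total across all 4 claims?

#1 (£379): entire amount goes to the deductible. Patient pays £379; OOP now £379. Insurer: £379 − £379 = £0.
#2 (£4,790): £234 to deductible, leaving £4,556; patient's 20% is £911.20. Patient pays £1,145.20; OOP now £1,524.20. Plan pays £4,790 − £1,145.20 = £3,644.80.
#3 (£6,934): deductible met; 20% of £6,934 = £1,386.80. OOP would hit £2,911 > £1,700, so the cap limits the patient to £1,700 − £1,524.20 = £175.80. Plan pays £6,934 − £175.80 = £6,758.20.
#4 (£2,939): deductible met; 20% of £2,939 = £587.80. OOP would hit £2,287.80 > £1,700, so the cap limits the patient to £1,700 − £1,700 = £0. Insurer: £2,939 − £0 = £2,939.
Insurer total = bills − patient's total = £15,042 − £1,700 = £13,342.

£13,342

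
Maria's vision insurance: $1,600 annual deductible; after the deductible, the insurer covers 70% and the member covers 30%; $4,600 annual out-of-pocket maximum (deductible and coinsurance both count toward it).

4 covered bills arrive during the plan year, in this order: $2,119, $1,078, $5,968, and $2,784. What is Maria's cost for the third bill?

#1 ($2,119): $1,600 to deductible, leaving $519; coinsurance $519 × 30% = $155.70. Member pays $1,755.70; OOP now $1,755.70.
#2 ($1,078): deductible met; 30% of $1,078 = $323.40. Cost to member: $323.40. OOP to date $2,079.10.
#3 ($5,968): deductible already satisfied, so member's share is 30% × $5,968 = $1,790.40. Member pays $1,790.40; OOP now $3,869.50.

$1,790.40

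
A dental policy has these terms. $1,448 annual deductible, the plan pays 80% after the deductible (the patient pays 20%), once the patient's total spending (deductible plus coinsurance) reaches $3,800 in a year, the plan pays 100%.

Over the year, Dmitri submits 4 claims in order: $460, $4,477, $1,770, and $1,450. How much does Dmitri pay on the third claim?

$354

#1 ($460): all of it applies to the deductible. Cost to patient: $460. OOP to date $460.
#2 ($4,477): $988 to deductible, leaving $3,489; coinsurance $3,489 × 20% = $697.80. Cost to patient: $1,685.80. OOP to date $2,145.80.
#3 ($1,770): deductible met; 20% of $1,770 = $354. Patient pays $354; OOP now $2,499.80.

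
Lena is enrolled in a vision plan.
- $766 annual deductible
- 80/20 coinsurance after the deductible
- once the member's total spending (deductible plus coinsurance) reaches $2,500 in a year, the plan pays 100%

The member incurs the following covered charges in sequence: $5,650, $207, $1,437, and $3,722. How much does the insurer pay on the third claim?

Claim 1 — $5,650: $766 to deductible, leaving $4,884; member's 20% is $976.80. Member pays $1,742.80; OOP now $1,742.80. Insurer: $5,650 − $1,742.80 = $3,907.20.
Claim 2 — $207: deductible met; 20% of $207 = $41.40. Cost to member: $41.40. OOP to date $1,784.20. Insurer: $207 − $41.40 = $165.60.
Claim 3 — $1,437: deductible already satisfied, so member's share is 20% × $1,437 = $287.40. Member pays $287.40; OOP now $2,071.60. Insurer: $1,437 − $287.40 = $1,149.60.

$1,149.60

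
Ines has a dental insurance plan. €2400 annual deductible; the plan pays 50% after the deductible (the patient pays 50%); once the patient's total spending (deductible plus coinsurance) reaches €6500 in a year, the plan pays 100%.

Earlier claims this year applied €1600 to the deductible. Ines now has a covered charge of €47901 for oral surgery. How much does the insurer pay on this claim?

€43001

Deductible still to meet: €2400 − €1600 = €800.
After the €800 deductible portion, €47901 − €800 = €47101 is subject to coinsurance.
Coinsurance: €47101 × 50% = €23550.50.
So the patient owes €800 + €23550.50 = €24350.50 before any cap.
Year-to-date out-of-pocket would reach €1600 + €24350.50 = €25950.50, above the €6500 maximum, so the patient pays only €6500 − €1600 = €4900.
The insurer covers the remainder: €47901 − €4900 = €43001.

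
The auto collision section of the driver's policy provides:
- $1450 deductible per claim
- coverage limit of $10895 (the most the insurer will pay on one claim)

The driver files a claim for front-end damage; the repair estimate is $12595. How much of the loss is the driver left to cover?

$1700

After the deductible, $12595 − $1450 = $11145 remains.
$11145 exceeds the $10895 limit, so the insurer pays the limit: $10895.
Driver's share is the uncovered remainder: $12595 − $10895 = $1700.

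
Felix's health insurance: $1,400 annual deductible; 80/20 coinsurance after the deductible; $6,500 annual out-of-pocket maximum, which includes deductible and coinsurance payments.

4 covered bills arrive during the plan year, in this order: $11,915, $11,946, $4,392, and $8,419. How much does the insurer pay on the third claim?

$3,784.20

#1 ($11,915): $1,400 finishes the deductible; $10,515 goes to coinsurance; coinsurance $10,515 × 20% = $2,103. Patient pays $3,503; OOP now $3,503. Plan pays $11,915 − $3,503 = $8,412.
#2 ($11,946): deductible met; 20% of $11,946 = $2,389.20. Cost to patient: $2,389.20. OOP to date $5,892.20. Plan pays $11,946 − $2,389.20 = $9,556.80.
#3 ($4,392): deductible already satisfied, so patient's share is 20% × $4,392 = $878.40. OOP would hit $6,770.60 > $6,500, so the cap limits the patient to $6,500 − $5,892.20 = $607.80. Insurer: $4,392 − $607.80 = $3,784.20.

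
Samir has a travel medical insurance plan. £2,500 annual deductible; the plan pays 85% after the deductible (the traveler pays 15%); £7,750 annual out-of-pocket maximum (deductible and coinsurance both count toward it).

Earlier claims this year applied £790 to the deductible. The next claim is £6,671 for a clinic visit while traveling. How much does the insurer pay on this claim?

Deductible still to meet: £2,500 − £790 = £1,710.
That leaves £6,671 − £1,710 = £4,961 for coinsurance.
15% of £4,961 = £744.15 falls to the traveler.
So the traveler owes £1,710 + £744.15 = £2,454.15 before any cap.
Total out-of-pocket so far would be £790 + £2,454.15 = £3,244.15, below the £7,750 cap — no reduction.
Insurer pays the balance: £6,671 − £2,454.15 = £4,216.85.

£4,216.85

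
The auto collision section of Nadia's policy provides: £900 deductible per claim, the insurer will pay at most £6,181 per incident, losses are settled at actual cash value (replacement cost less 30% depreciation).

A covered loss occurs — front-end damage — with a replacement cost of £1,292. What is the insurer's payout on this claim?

£4.40

Actual cash value after 30% depreciation: £1,292 × 70% = £904.40.
Subtract the deductible: £904.40 − £900 = £4.40.
£4.40 is within the £6,181 limit, so the insurer pays £4.40.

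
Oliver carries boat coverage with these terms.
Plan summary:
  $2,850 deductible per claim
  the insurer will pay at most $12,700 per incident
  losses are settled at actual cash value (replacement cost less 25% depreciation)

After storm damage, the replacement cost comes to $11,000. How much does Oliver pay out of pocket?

Actual cash value after 25% depreciation: $11,000 × 75% = $8,250.
Less the $2,850 deductible: $8,250 − $2,850 = $5,400.
$5,400 ≤ $12,700, so the limit doesn't bind; insurer pays $5,400.
The owner bears the rest of the original loss: $11,000 − $5,400 = $5,600.

$5,600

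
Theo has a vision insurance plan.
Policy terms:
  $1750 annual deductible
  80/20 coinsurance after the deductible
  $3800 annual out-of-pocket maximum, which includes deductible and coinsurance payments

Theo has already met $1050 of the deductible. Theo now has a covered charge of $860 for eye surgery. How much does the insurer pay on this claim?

Deductible still to meet: $1750 − $1050 = $700.
After the $700 deductible portion, $860 − $700 = $160 is subject to coinsurance.
Member's 20% share of $160 is $32.
That puts the member's cost at $700 + $32 = $732 before any cap.
Cumulative spending $1050 + $732 = $1782 stays under the $3800 maximum.
The insurer covers the remainder: $860 − $732 = $128.

$128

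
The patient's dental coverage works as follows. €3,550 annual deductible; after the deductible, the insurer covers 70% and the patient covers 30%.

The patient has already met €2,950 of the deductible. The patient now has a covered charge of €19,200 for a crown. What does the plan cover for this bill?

€2,950 of the €3,550 deductible is already met, leaving €600.
The remaining €18,600 (= €19,200 − €600) moves to coinsurance.
Coinsurance: €18,600 × 30% = €5,580.
Patient responsibility: €600 + €5,580 = €6,180.
Insurer pays the balance: €19,200 − €6,180 = €13,020.

€13,020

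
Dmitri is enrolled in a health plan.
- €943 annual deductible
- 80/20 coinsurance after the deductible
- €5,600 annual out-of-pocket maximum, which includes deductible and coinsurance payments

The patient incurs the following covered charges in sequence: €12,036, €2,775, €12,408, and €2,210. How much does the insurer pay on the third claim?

€10,524.60

#1 (€12,036): deductible takes €943, €11,093 remains; coinsurance €11,093 × 20% = €2,218.60. Patient owes €3,161.60 (running OOP €3,161.60). Plan pays €12,036 − €3,161.60 = €8,874.40.
#2 (€2,775): deductible met; 20% of €2,775 = €555. Cost to patient: €555. OOP to date €3,716.60. Plan pays €2,775 − €555 = €2,220.
#3 (€12,408): deductible met; 20% of €12,408 = €2,481.60. That would push OOP to €6,198.20, over the €5,600 cap, so patient pays €5,600 − €3,716.60 = €1,883.40. Plan pays €12,408 − €1,883.40 = €10,524.60.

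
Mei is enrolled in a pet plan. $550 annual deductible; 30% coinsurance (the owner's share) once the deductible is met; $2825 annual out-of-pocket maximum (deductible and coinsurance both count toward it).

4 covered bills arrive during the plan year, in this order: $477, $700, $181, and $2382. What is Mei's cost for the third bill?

$54.30

Claim 1 ($477): all of it applies to the deductible. Owner owes $477 (running OOP $477).
Claim 2 ($700): $73 finishes the deductible; $627 goes to coinsurance; owner's 30% is $188.10. Owner pays $261.10; OOP now $738.10.
Claim 3 ($181): 30% coinsurance on $181 = $54.30. Owner owes $54.30 (running OOP $792.40).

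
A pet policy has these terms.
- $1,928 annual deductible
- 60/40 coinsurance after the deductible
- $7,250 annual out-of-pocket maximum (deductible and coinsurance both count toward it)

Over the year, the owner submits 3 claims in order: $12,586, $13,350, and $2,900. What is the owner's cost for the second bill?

Claim 1 ($12,586): deductible takes $1,928, $10,658 remains; owner's 40% is $4,263.20. Owner owes $6,191.20 (running OOP $6,191.20).
Claim 2 ($13,350): deductible met; 40% of $13,350 = $5,340. OOP would hit $11,531.20 > $7,250, so the cap limits the owner to $7,250 − $6,191.20 = $1,058.80.

$1,058.80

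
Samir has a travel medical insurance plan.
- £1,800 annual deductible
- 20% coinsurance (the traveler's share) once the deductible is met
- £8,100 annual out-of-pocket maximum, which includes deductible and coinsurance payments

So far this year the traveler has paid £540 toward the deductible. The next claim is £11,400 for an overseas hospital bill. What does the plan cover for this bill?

Remaining deductible: £1,800 − £540 = £1,260.
The remaining £10,140 (= £11,400 − £1,260) moves to coinsurance.
20% of £10,140 = £2,028 falls to the traveler.
Traveler responsibility before any cap: £1,260 + £2,028 = £3,288.
Total out-of-pocket so far would be £540 + £3,288 = £3,828, below the £8,100 cap — no reduction.
Insurer pays the balance: £11,400 − £3,288 = £8,112.

£8,112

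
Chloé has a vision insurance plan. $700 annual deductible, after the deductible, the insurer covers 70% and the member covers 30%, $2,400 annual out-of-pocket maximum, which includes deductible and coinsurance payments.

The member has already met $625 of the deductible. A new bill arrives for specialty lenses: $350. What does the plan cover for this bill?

Remaining deductible: $700 − $625 = $75.
That leaves $350 − $75 = $275 for coinsurance.
Member's 30% share of $275 is $82.50.
So the member owes $75 + $82.50 = $157.50 before any cap.
Cumulative spending $625 + $157.50 = $782.50 stays under the $2,400 maximum.
Insurer pays the balance: $350 − $157.50 = $192.50.

$192.50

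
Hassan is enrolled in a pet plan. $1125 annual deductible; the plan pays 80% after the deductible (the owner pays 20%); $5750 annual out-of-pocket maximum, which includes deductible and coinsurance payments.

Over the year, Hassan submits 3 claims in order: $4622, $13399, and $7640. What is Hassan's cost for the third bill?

Claim 1 ($4622): deductible takes $1125, $3497 remains; 20% of $3497 = $699.40. Owner pays $1824.40; OOP now $1824.40.
Claim 2 ($13399): deductible already satisfied, so owner's share is 20% × $13399 = $2679.80. Cost to owner: $2679.80. OOP to date $4504.20.
Claim 3 ($7640): 20% coinsurance on $7640 = $1528. Adding that to $4504.20 gives $6032.20, past the $5750 cap; owner pays only $5750 − $4504.20 = $1245.80.

$1245.80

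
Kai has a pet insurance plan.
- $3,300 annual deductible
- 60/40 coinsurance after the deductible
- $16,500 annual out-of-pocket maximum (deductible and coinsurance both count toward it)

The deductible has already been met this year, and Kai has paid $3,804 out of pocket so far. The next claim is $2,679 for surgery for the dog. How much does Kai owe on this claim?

$1,071.60

With the deductible met, the entire $2,679 is subject to coinsurance.
40% of $2,679 = $1,071.60 falls to the owner.
Cumulative spending $3,804 + $1,071.60 = $4,875.60 stays under the $16,500 maximum.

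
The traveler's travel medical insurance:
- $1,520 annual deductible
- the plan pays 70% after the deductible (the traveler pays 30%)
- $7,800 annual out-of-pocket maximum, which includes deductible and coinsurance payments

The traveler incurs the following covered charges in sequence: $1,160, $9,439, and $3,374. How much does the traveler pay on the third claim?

Bill 1, $1,160: all of it applies to the deductible. Traveler owes $1,160 (running OOP $1,160).
Bill 2, $9,439: $360 finishes the deductible; $9,079 goes to coinsurance; coinsurance $9,079 × 30% = $2,723.70. Traveler pays $3,083.70; OOP now $4,243.70.
Bill 3, $3,374: deductible already satisfied, so traveler's share is 30% × $3,374 = $1,012.20. Traveler pays $1,012.20; OOP now $5,255.90.

$1,012.20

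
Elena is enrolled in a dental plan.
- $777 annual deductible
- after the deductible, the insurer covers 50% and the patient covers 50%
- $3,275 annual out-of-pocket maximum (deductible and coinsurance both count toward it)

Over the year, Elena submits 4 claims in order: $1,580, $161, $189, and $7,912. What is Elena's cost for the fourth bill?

$1,921.50

#1 ($1,580): deductible takes $777, $803 remains; 50% of $803 = $401.50. Patient owes $1,178.50 (running OOP $1,178.50).
#2 ($161): deductible already satisfied, so patient's share is 50% × $161 = $80.50. Patient owes $80.50 (running OOP $1,259).
#3 ($189): deductible met; 50% of $189 = $94.50. Patient owes $94.50 (running OOP $1,353.50).
#4 ($7,912): deductible met; 50% of $7,912 = $3,956. That would push OOP to $5,309.50, over the $3,275 cap, so patient pays $3,275 − $1,353.50 = $1,921.50.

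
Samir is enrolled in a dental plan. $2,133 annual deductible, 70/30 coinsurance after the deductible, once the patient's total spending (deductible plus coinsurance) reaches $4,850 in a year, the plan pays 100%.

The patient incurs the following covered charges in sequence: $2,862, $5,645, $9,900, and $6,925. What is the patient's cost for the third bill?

#1 ($2,862): deductible takes $2,133, $729 remains; patient's 30% is $218.70. Patient pays $2,351.70; OOP now $2,351.70.
#2 ($5,645): deductible met; 30% of $5,645 = $1,693.50. Cost to patient: $1,693.50. OOP to date $4,045.20.
#3 ($9,900): deductible met; 30% of $9,900 = $2,970. OOP would hit $7,015.20 > $4,850, so the cap limits the patient to $4,850 − $4,045.20 = $804.80.

$804.80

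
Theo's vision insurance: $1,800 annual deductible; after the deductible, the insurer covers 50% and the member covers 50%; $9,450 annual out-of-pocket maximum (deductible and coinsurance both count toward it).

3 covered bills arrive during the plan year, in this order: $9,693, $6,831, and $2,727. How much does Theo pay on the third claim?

$288

Bill 1, $9,693: deductible takes $1,800, $7,893 remains; member's 50% is $3,946.50. Cost to member: $5,746.50. OOP to date $5,746.50.
Bill 2, $6,831: 50% coinsurance on $6,831 = $3,415.50. Member pays $3,415.50; OOP now $9,162.
Bill 3, $2,727: 50% coinsurance on $2,727 = $1,363.50. Adding that to $9,162 gives $10,525.50, past the $9,450 cap; member pays only $9,450 − $9,162 = $288.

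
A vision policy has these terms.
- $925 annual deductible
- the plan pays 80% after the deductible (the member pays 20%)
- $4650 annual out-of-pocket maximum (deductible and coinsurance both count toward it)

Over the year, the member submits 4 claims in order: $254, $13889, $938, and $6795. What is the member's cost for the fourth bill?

Claim 1 — $254: entire amount goes to the deductible. Member pays $254; OOP now $254.
Claim 2 — $13889: deductible takes $671, $13218 remains; member's 20% is $2643.60. Cost to member: $3314.60. OOP to date $3568.60.
Claim 3 — $938: 20% coinsurance on $938 = $187.60. Cost to member: $187.60. OOP to date $3756.20.
Claim 4 — $6795: deductible met; 20% of $6795 = $1359. Adding that to $3756.20 gives $5115.20, past the $4650 cap; member pays only $4650 − $3756.20 = $893.80.

$893.80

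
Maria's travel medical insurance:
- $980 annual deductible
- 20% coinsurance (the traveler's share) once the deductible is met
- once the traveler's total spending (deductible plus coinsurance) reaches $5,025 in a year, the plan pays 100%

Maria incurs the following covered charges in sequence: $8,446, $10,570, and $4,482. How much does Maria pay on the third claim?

$437.80

Bill 1, $8,446: deductible takes $980, $7,466 remains; coinsurance $7,466 × 20% = $1,493.20. Traveler pays $2,473.20; OOP now $2,473.20.
Bill 2, $10,570: 20% coinsurance on $10,570 = $2,114. Cost to traveler: $2,114. OOP to date $4,587.20.
Bill 3, $4,482: 20% coinsurance on $4,482 = $896.40. Adding that to $4,587.20 gives $5,483.60, past the $5,025 cap; traveler pays only $5,025 − $4,587.20 = $437.80.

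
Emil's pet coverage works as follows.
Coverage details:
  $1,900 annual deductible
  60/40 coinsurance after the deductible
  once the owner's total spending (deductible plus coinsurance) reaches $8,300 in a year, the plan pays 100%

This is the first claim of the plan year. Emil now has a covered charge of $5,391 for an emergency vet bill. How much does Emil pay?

The full $1,900 deductible is still open; $1,900 of this bill applies to it.
The remaining $3,491 (= $5,391 − $1,900) moves to coinsurance.
40% of $3,491 = $1,396.40 falls to the owner.
Owner responsibility before any cap: $1,900 + $1,396.40 = $3,296.40.
Total out-of-pocket so far would be $0 + $3,296.40 = $3,296.40, below the $8,300 cap — no reduction.

$3,296.40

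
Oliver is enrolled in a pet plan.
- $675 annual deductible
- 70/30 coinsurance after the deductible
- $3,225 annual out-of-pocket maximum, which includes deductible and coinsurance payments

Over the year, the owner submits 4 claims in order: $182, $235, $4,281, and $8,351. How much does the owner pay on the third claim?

Claim 1 — $182: fully absorbed by the deductible. Cost to owner: $182. OOP to date $182.
Claim 2 — $235: all of it applies to the deductible. Owner owes $235 (running OOP $417).
Claim 3 — $4,281: deductible takes $258, $4,023 remains; coinsurance $4,023 × 30% = $1,206.90. Owner owes $1,464.90 (running OOP $1,881.90).

$1,464.90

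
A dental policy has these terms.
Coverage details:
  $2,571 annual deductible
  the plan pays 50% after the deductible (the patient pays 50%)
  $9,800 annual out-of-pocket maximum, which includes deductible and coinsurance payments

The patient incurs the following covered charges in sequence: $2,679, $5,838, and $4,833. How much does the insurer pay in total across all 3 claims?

Claim 1 ($2,679): $2,571 finishes the deductible; $108 goes to coinsurance; coinsurance $108 × 50% = $54. Patient owes $2,625 (running OOP $2,625). Plan pays $2,679 − $2,625 = $54.
Claim 2 ($5,838): deductible already satisfied, so patient's share is 50% × $5,838 = $2,919. Cost to patient: $2,919. OOP to date $5,544. Plan pays $5,838 − $2,919 = $2,919.
Claim 3 ($4,833): deductible already satisfied, so patient's share is 50% × $4,833 = $2,416.50. Cost to patient: $2,416.50. OOP to date $7,960.50. Insurer: $4,833 − $2,416.50 = $2,416.50.
Insurer total = bills − patient's total = $13,350 − $7,960.50 = $5,389.50.

$5,389.50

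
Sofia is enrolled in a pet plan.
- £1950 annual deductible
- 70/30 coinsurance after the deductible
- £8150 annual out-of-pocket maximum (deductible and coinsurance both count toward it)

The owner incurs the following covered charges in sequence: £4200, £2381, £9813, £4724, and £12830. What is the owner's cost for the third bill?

Claim 1 — £4200: £1950 finishes the deductible; £2250 goes to coinsurance; coinsurance £2250 × 30% = £675. Owner owes £2625 (running OOP £2625).
Claim 2 — £2381: deductible already satisfied, so owner's share is 30% × £2381 = £714.30. Cost to owner: £714.30. OOP to date £3339.30.
Claim 3 — £9813: deductible met; 30% of £9813 = £2943.90. Owner pays £2943.90; OOP now £6283.20.

£2943.90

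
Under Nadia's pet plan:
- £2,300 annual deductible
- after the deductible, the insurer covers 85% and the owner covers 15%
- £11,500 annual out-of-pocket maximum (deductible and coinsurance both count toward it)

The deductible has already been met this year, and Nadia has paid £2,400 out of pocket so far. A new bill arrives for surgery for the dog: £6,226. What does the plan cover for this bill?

The deductible is already satisfied, so the full bill goes to coinsurance.
15% of £6,226 = £933.90 falls to the owner.
Year-to-date out-of-pocket becomes £2,400 + £933.90 = £3,333.90, still under the £11,500 maximum, so no cap applies.
The plan picks up £6,226 − £933.90 = £5,292.10.

£5,292.10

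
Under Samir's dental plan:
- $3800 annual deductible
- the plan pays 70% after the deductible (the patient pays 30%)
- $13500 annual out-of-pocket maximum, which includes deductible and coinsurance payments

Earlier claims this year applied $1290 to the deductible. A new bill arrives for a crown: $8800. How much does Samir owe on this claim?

Remaining deductible: $3800 − $1290 = $2510.
That leaves $8800 − $2510 = $6290 for coinsurance.
Coinsurance: $6290 × 30% = $1887.
That puts the patient's cost at $2510 + $1887 = $4397 before any cap.
Total out-of-pocket so far would be $1290 + $4397 = $5687, below the $13500 cap — no reduction.

$4397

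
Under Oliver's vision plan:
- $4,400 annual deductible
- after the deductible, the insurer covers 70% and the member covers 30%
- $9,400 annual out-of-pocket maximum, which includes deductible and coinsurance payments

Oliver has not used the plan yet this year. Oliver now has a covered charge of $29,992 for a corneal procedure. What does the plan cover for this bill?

The full $4,400 deductible is still open; $4,400 of this bill applies to it.
The remaining $25,592 (= $29,992 − $4,400) moves to coinsurance.
Member's 30% share of $25,592 is $7,677.60.
Member responsibility before any cap: $4,400 + $7,677.60 = $12,077.60.
Year-to-date out-of-pocket would reach $0 + $12,077.60 = $12,077.60, above the $9,400 maximum, so the member pays only $9,400 − $0 = $9,400.
The plan picks up $29,992 − $9,400 = $20,592.

$20,592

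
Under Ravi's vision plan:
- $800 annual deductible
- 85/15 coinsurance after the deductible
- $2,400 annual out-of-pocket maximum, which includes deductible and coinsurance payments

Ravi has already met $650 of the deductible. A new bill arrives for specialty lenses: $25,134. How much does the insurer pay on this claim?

Remaining deductible: $800 − $650 = $150.
That leaves $25,134 − $150 = $24,984 for coinsurance.
Member's 15% share of $24,984 is $3,747.60.
Member responsibility before any cap: $150 + $3,747.60 = $3,897.60.
That would bring total out-of-pocket to $4,547.60, past the $2,400 cap. The member is capped at $2,400 − $650 = $1,750 on this claim.
The plan picks up $25,134 − $1,750 = $23,384.

$23,384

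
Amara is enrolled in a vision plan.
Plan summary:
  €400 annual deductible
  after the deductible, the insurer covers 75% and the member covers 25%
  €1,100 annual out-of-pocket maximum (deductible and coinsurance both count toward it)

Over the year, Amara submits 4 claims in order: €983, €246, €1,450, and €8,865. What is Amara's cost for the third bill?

€362.50

Claim 1 — €983: €400 finishes the deductible; €583 goes to coinsurance; member's 25% is €145.75. Member owes €545.75 (running OOP €545.75).
Claim 2 — €246: deductible already satisfied, so member's share is 25% × €246 = €61.50. Member pays €61.50; OOP now €607.25.
Claim 3 — €1,450: 25% coinsurance on €1,450 = €362.50. Member pays €362.50; OOP now €969.75.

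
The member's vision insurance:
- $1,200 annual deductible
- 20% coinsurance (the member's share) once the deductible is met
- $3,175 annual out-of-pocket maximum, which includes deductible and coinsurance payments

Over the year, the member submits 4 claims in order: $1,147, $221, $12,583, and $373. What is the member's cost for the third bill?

Claim 1 — $1,147: all of it applies to the deductible. Member owes $1,147 (running OOP $1,147).
Claim 2 — $221: $53 finishes the deductible; $168 goes to coinsurance; member's 20% is $33.60. Member owes $86.60 (running OOP $1,233.60).
Claim 3 — $12,583: deductible already satisfied, so member's share is 20% × $12,583 = $2,516.60. Adding that to $1,233.60 gives $3,750.20, past the $3,175 cap; member pays only $3,175 − $1,233.60 = $1,941.40.

$1,941.40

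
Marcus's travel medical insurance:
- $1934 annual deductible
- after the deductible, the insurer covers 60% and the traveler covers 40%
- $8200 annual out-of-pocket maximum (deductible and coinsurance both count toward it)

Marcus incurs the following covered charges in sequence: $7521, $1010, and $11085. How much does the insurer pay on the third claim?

Claim 1 ($7521): $1934 finishes the deductible; $5587 goes to coinsurance; coinsurance $5587 × 40% = $2234.80. Traveler owes $4168.80 (running OOP $4168.80). Insurer: $7521 − $4168.80 = $3352.20.
Claim 2 ($1010): 40% coinsurance on $1010 = $404. Cost to traveler: $404. OOP to date $4572.80. Insurer: $1010 − $404 = $606.
Claim 3 ($11085): deductible already satisfied, so traveler's share is 40% × $11085 = $4434. Adding that to $4572.80 gives $9006.80, past the $8200 cap; traveler pays only $8200 − $4572.80 = $3627.20. Plan pays $11085 − $3627.20 = $7457.80.

$7457.80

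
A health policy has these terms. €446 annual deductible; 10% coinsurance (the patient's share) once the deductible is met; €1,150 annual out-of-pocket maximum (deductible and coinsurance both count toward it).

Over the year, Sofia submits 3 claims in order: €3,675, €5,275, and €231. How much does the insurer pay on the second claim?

€4,893.90

#1 (€3,675): deductible takes €446, €3,229 remains; 10% of €3,229 = €322.90. Patient pays €768.90; OOP now €768.90. Insurer: €3,675 − €768.90 = €2,906.10.
#2 (€5,275): deductible already satisfied, so patient's share is 10% × €5,275 = €527.50. That would push OOP to €1,296.40, over the €1,150 cap, so patient pays €1,150 − €768.90 = €381.10. Plan pays €5,275 − €381.10 = €4,893.90.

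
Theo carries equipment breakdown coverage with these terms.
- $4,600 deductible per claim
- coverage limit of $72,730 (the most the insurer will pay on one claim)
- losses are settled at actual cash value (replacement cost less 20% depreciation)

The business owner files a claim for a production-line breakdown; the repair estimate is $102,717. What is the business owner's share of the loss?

Actual cash value after 20% depreciation: $102,717 × 80% = $82,173.60.
Less the $4,600 deductible: $82,173.60 − $4,600 = $77,573.60.
Since $77,573.60 > $72,730, the payout is capped at $72,730.
Business owner's share is the uncovered remainder: $102,717 − $72,730 = $29,987.

$29,987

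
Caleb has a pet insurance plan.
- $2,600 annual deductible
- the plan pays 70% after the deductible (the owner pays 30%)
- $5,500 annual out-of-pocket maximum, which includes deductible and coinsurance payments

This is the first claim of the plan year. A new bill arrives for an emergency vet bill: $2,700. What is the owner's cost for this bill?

The full $2,600 deductible is still open; $2,600 of this bill applies to it.
After the $2,600 deductible portion, $2,700 − $2,600 = $100 is subject to coinsurance.
30% of $100 = $30 falls to the owner.
Owner responsibility before any cap: $2,600 + $30 = $2,630.
Year-to-date out-of-pocket becomes $0 + $2,630 = $2,630, still under the $5,500 maximum, so no cap applies.

$2,630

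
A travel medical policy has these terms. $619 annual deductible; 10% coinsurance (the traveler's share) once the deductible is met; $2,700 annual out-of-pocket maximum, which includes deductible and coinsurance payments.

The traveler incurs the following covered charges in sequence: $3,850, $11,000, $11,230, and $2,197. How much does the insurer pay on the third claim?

Claim 1 — $3,850: deductible takes $619, $3,231 remains; 10% of $3,231 = $323.10. Cost to traveler: $942.10. OOP to date $942.10. Plan pays $3,850 − $942.10 = $2,907.90.
Claim 2 — $11,000: deductible met; 10% of $11,000 = $1,100. Cost to traveler: $1,100. OOP to date $2,042.10. Insurer: $11,000 − $1,100 = $9,900.
Claim 3 — $11,230: 10% coinsurance on $11,230 = $1,123. Adding that to $2,042.10 gives $3,165.10, past the $2,700 cap; traveler pays only $2,700 − $2,042.10 = $657.90. Plan pays $11,230 − $657.90 = $10,572.10.

$10,572.10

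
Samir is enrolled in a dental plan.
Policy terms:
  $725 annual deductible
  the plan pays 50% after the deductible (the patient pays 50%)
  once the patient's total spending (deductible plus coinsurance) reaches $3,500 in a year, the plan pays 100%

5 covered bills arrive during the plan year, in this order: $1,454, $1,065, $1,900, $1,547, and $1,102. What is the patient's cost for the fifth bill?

$154.50

#1 ($1,454): $725 finishes the deductible; $729 goes to coinsurance; 50% of $729 = $364.50. Cost to patient: $1,089.50. OOP to date $1,089.50.
#2 ($1,065): deductible met; 50% of $1,065 = $532.50. Patient owes $532.50 (running OOP $1,622).
#3 ($1,900): deductible already satisfied, so patient's share is 50% × $1,900 = $950. Patient pays $950; OOP now $2,572.
#4 ($1,547): deductible met; 50% of $1,547 = $773.50. Cost to patient: $773.50. OOP to date $3,345.50.
#5 ($1,102): deductible met; 50% of $1,102 = $551. Adding that to $3,345.50 gives $3,896.50, past the $3,500 cap; patient pays only $3,500 − $3,345.50 = $154.50.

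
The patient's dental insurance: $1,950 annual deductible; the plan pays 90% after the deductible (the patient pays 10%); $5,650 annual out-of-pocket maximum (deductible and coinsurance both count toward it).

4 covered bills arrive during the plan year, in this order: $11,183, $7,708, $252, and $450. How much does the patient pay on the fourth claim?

Bill 1, $11,183: deductible takes $1,950, $9,233 remains; coinsurance $9,233 × 10% = $923.30. Cost to patient: $2,873.30. OOP to date $2,873.30.
Bill 2, $7,708: 10% coinsurance on $7,708 = $770.80. Cost to patient: $770.80. OOP to date $3,644.10.
Bill 3, $252: deductible already satisfied, so patient's share is 10% × $252 = $25.20. Cost to patient: $25.20. OOP to date $3,669.30.
Bill 4, $450: deductible already satisfied, so patient's share is 10% × $450 = $45. Patient owes $45 (running OOP $3,714.30).

$45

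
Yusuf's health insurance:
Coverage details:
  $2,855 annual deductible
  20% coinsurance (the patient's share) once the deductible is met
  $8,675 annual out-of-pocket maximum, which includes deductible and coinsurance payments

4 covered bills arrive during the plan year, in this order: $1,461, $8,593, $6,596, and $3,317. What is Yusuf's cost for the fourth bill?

Claim 1 — $1,461: entire amount goes to the deductible. Cost to patient: $1,461. OOP to date $1,461.
Claim 2 — $8,593: $1,394 to deductible, leaving $7,199; patient's 20% is $1,439.80. Cost to patient: $2,833.80. OOP to date $4,294.80.
Claim 3 — $6,596: deductible met; 20% of $6,596 = $1,319.20. Patient pays $1,319.20; OOP now $5,614.
Claim 4 — $3,317: deductible already satisfied, so patient's share is 20% × $3,317 = $663.40. Patient pays $663.40; OOP now $6,277.40.

$663.40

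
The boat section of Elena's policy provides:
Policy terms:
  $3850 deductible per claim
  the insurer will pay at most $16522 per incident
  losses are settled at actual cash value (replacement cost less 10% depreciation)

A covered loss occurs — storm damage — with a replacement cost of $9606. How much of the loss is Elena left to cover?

$4810.60

Actual cash value after 10% depreciation: $9606 × 90% = $8645.40.
Less the $3850 deductible: $8645.40 − $3850 = $4795.40.
That's under the $16522 cap, so the insurer reimburses the full $4795.40.
The owner bears the rest of the original loss: $9606 − $4795.40 = $4810.60.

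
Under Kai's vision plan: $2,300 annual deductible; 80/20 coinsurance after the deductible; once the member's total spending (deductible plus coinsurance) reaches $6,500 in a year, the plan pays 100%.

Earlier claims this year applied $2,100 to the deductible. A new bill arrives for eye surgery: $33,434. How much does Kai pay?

Remaining deductible: $2,300 − $2,100 = $200.
After the $200 deductible portion, $33,434 − $200 = $33,234 is subject to coinsurance.
Member's 20% share of $33,234 is $6,646.80.
Member responsibility before any cap: $200 + $6,646.80 = $6,846.80.
That would bring total out-of-pocket to $8,946.80, past the $6,500 cap. The member is capped at $6,500 − $2,100 = $4,400 on this claim.

$4,400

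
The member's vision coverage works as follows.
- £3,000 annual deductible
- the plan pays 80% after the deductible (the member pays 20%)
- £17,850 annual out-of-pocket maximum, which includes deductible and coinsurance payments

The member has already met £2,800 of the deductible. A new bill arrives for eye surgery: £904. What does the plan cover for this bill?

Remaining deductible: £3,000 − £2,800 = £200.
That leaves £904 − £200 = £704 for coinsurance.
Coinsurance: £704 × 20% = £140.80.
Member responsibility before any cap: £200 + £140.80 = £340.80.
Total out-of-pocket so far would be £2,800 + £340.80 = £3,140.80, below the £17,850 cap — no reduction.
The insurer covers the remainder: £904 − £340.80 = £563.20.

£563.20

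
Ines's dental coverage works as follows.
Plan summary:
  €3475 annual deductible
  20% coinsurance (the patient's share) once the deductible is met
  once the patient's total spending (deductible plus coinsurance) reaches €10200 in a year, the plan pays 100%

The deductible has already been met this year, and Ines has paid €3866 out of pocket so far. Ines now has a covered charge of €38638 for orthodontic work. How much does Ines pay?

€6334

The deductible is already satisfied, so the full bill goes to coinsurance.
Coinsurance: €38638 × 20% = €7727.60.
Year-to-date out-of-pocket would reach €3866 + €7727.60 = €11593.60, above the €10200 maximum, so the patient pays only €10200 − €3866 = €6334.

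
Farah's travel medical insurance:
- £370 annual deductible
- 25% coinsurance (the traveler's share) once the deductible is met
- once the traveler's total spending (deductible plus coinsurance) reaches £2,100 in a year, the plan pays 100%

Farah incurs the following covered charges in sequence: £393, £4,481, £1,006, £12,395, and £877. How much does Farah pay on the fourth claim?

Claim 1 (£393): deductible takes £370, £23 remains; 25% of £23 = £5.75. Cost to traveler: £375.75. OOP to date £375.75.
Claim 2 (£4,481): 25% coinsurance on £4,481 = £1,120.25. Cost to traveler: £1,120.25. OOP to date £1,496.
Claim 3 (£1,006): deductible met; 25% of £1,006 = £251.50. Traveler pays £251.50; OOP now £1,747.50.
Claim 4 (£12,395): 25% coinsurance on £12,395 = £3,098.75. Adding that to £1,747.50 gives £4,846.25, past the £2,100 cap; traveler pays only £2,100 − £1,747.50 = £352.50.

£352.50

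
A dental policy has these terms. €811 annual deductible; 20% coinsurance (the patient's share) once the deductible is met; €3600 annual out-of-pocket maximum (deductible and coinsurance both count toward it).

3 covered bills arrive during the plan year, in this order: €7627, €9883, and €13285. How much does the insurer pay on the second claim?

€8457.20

Claim 1 — €7627: €811 to deductible, leaving €6816; 20% of €6816 = €1363.20. Patient pays €2174.20; OOP now €2174.20. Insurer: €7627 − €2174.20 = €5452.80.
Claim 2 — €9883: deductible met; 20% of €9883 = €1976.60. That would push OOP to €4150.80, over the €3600 cap, so patient pays €3600 − €2174.20 = €1425.80. Plan pays €9883 − €1425.80 = €8457.20.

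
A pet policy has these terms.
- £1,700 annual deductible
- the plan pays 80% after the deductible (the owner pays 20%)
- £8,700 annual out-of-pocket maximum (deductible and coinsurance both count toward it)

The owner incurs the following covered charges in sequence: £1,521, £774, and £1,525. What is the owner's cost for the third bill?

£305

Bill 1, £1,521: all of it applies to the deductible. Cost to owner: £1,521. OOP to date £1,521.
Bill 2, £774: £179 to deductible, leaving £595; 20% of £595 = £119. Owner pays £298; OOP now £1,819.
Bill 3, £1,525: deductible already satisfied, so owner's share is 20% × £1,525 = £305. Owner owes £305 (running OOP £2,124).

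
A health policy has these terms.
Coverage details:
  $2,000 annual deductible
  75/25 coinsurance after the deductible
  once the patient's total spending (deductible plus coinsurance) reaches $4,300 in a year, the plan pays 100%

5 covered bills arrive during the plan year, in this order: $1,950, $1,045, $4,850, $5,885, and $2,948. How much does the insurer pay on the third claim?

Claim 1 ($1,950): fully absorbed by the deductible. Patient owes $1,950 (running OOP $1,950). Insurer: $1,950 − $1,950 = $0.
Claim 2 ($1,045): $50 finishes the deductible; $995 goes to coinsurance; patient's 25% is $248.75. Patient owes $298.75 (running OOP $2,248.75). Insurer: $1,045 − $298.75 = $746.25.
Claim 3 ($4,850): deductible met; 25% of $4,850 = $1,212.50. Patient pays $1,212.50; OOP now $3,461.25. Plan pays $4,850 − $1,212.50 = $3,637.50.

$3,637.50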